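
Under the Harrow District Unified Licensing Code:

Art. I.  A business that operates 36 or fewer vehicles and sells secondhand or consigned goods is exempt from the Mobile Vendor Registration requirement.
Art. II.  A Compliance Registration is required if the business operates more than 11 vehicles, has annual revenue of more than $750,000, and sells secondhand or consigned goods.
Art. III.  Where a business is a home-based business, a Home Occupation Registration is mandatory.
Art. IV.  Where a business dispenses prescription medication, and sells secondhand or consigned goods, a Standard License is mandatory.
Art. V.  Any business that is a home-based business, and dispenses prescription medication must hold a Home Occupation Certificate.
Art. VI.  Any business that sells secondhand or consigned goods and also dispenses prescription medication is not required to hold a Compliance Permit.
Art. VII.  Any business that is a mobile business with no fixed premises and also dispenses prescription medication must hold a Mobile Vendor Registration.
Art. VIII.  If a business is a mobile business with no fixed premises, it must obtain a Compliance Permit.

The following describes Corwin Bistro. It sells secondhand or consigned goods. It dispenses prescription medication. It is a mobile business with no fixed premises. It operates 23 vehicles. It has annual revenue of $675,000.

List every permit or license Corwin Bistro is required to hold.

Standard License

Art. I. vehicles 23 ≤ 36; sells secondhand or consigned goods → exempt from Mobile Vendor Registration.
Art. II. vehicles 23 > 11; revenue $675,000 ≤ $750,000; sells secondhand or consigned goods → Compliance Registration not required.
Art. III. is a mobile business with no fixed premises (not: is a home-based business) → Home Occupation Registration not required.
Art. IV. dispenses prescription medication; sells secondhand or consigned goods → Standard License required.
Art. V. is a mobile business with no fixed premises (not: is a home-based business); dispenses prescription medication → Home Occupation Certificate not required.
Art. VI. sells secondhand or consigned goods; dispenses prescription medication → exempt from Compliance Permit.
Art. VII. is a mobile business with no fixed premises; dispenses prescription medication → Mobile Vendor Registration required.
Art. VIII. is a mobile business with no fixed premises → Compliance Permit required.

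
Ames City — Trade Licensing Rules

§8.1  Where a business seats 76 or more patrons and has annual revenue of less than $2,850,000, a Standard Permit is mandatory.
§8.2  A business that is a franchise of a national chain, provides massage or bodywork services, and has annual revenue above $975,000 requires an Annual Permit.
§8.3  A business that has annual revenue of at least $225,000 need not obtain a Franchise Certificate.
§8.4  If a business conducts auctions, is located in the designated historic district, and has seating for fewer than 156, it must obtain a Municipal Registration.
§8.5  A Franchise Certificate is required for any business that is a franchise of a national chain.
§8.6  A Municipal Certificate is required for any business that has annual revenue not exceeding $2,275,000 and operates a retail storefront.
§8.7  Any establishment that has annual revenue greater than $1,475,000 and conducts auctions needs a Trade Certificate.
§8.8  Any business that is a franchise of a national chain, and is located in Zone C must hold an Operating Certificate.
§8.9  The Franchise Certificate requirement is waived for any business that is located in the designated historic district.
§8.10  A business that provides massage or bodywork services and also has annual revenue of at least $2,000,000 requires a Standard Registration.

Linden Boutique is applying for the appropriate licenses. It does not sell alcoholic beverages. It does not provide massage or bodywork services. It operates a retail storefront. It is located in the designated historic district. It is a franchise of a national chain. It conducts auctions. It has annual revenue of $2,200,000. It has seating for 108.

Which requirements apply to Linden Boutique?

Municipal Certificate, Municipal Registration, Standard Permit, Trade Certificate

§8.1 seating 108 ≥ 76; revenue $2,200,000 < $2,850,000 → Standard Permit required.
§8.2 is a franchise of a national chain; does not provide massage or bodywork services; revenue $2,200,000 > $975,000 → Annual Permit not required.
§8.3 revenue $2,200,000 ≥ $225,000 → exempt from Franchise Certificate.
§8.4 conducts auctions; is located in the designated historic district; seating 108 < 156 → Municipal Registration required.
§8.5 is a franchise of a national chain → Franchise Certificate required.
§8.6 revenue $2,200,000 ≤ $2,275,000; operates a retail storefront → Municipal Certificate required.
§8.7 revenue $2,200,000 > $1,475,000; conducts auctions → Trade Certificate required.
§8.8 is a franchise of a national chain; is located in the designated historic district (not: is located in Zone C) → Operating Certificate not required.
§8.9 is located in the designated historic district → exempt from Franchise Certificate.
§8.10 does not provide massage or bodywork services; revenue $2,200,000 ≥ $2,000,000 → Standard Registration not required.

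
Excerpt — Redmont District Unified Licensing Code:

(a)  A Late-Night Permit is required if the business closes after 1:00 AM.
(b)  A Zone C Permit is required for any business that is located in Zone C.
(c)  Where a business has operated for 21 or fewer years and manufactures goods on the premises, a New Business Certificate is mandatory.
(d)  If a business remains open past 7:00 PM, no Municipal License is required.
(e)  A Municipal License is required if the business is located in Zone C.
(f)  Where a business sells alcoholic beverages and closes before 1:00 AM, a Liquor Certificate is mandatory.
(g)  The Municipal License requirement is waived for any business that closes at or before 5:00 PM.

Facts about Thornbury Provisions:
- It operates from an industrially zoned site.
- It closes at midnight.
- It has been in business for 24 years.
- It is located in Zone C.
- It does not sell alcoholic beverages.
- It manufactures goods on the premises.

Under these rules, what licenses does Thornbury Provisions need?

(a) closes midnight, at/before 1:00 AM → Late-Night Permit not required.
(b) is located in Zone C → Zone C Permit required.
(c) years in business 24 > 21; manufactures goods on the premises → New Business Certificate not required.
(d) closes midnight, after 7:00 PM → exempt from Municipal License.
(e) is located in Zone C → Municipal License required.
(f) does not sell alcoholic beverages; closes midnight, at/before 1:00 AM → Liquor Certificate not required.
(g) closes midnight, after 5:00 PM → Municipal License exemption does not apply.

Zone C Permit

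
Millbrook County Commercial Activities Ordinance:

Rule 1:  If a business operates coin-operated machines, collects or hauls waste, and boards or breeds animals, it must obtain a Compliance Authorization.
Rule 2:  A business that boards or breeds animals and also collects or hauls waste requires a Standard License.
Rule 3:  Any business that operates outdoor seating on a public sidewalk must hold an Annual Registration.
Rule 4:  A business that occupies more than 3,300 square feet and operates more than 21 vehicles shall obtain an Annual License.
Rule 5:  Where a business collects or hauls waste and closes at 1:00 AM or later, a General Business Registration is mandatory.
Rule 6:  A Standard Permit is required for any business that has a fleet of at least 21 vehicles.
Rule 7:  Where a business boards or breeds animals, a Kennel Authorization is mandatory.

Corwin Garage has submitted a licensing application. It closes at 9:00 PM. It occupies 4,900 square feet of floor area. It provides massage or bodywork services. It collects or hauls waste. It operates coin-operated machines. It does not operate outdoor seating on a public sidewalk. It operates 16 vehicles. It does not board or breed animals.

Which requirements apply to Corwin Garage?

None

Rule 1: operates coin-operated machines; collects or hauls waste; does not board or breed animals → Compliance Authorization not required.
Rule 2: does not board or breed animals; collects or hauls waste → Standard License not required.
Rule 3: does not operate outdoor seating on a public sidewalk → Annual Registration not required.
Rule 4: floor area 4,900 square feet > 3,300 square feet; vehicles 16 ≤ 21 → Annual License not required.
Rule 5: collects or hauls waste; closes 9:00 PM, at/before 1:00 AM → General Business Registration not required.
Rule 6: vehicles 16 < 21 → Standard Permit not required.
Rule 7: does not board or breed animals → Kennel Authorization not required.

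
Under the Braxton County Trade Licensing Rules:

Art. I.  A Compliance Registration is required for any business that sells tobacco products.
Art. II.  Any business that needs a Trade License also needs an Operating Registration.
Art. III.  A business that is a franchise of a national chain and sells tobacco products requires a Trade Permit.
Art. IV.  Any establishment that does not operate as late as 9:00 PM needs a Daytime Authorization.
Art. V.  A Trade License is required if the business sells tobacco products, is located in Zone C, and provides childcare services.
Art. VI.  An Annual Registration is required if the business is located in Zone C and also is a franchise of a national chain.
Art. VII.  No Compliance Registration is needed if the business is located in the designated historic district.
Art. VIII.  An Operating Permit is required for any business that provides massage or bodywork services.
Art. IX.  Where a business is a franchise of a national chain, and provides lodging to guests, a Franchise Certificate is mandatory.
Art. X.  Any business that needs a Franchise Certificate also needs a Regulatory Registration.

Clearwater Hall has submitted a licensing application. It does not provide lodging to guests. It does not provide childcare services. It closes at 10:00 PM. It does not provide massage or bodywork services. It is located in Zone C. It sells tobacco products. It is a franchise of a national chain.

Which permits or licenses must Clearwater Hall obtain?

Art. I. sells tobacco products → Compliance Registration required.
Art. II. Trade License is not required → no effect.
Art. III. is a franchise of a national chain; sells tobacco products → Trade Permit required.
Art. IV. closes 10:00 PM, after 9:00 PM → Daytime Authorization not required.
Art. V. sells tobacco products; is located in Zone C; does not provide childcare services → Trade License not required.
Art. VI. is located in Zone C; is a franchise of a national chain → Annual Registration required.
Art. VII. is located in Zone C (not: is located in the designated historic district) → Compliance Registration exemption does not apply.
Art. VIII. does not provide massage or bodywork services → Operating Permit not required.
Art. IX. is a franchise of a national chain; does not provide lodging to guests → Franchise Certificate not required.
Art. X. Franchise Certificate is not required → no effect.

Annual Registration, Compliance Registration, Trade Permit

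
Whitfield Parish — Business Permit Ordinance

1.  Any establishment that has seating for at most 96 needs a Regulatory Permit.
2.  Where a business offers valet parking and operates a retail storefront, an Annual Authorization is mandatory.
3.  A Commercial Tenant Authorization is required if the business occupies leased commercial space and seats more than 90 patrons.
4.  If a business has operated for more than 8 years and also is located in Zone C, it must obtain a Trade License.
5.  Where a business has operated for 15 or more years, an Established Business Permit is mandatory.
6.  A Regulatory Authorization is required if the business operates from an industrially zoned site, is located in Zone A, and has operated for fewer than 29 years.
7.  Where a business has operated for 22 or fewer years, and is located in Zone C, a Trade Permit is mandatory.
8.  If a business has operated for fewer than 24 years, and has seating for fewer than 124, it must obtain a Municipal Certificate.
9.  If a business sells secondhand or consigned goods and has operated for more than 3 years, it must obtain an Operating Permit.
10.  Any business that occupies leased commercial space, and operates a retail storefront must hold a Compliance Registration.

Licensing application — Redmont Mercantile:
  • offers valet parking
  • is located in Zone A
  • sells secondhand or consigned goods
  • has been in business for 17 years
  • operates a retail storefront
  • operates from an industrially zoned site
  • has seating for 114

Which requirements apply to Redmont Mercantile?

1. seating 114 > 96 → Regulatory Permit not required.
2. offers valet parking; operates a retail storefront → Annual Authorization required.
3. operates from an industrially zoned site (not: occupies leased commercial space); seating 114 > 90 → Commercial Tenant Authorization not required.
4. years in business 17 > 8; is located in Zone A (not: is located in Zone C) → Trade License not required.
5. years in business 17 ≥ 15 → Established Business Permit required.
6. operates from an industrially zoned site; is located in Zone A; years in business 17 < 29 → Regulatory Authorization required.
7. years in business 17 ≤ 22; is located in Zone A (not: is located in Zone C) → Trade Permit not required.
8. years in business 17 < 24; seating 114 < 124 → Municipal Certificate required.
9. sells secondhand or consigned goods; years in business 17 > 3 → Operating Permit required.
10. operates from an industrially zoned site (not: occupies leased commercial space); operates a retail storefront → Compliance Registration not required.

Annual Authorization, Established Business Permit, Municipal Certificate, Operating Permit, Regulatory Authorization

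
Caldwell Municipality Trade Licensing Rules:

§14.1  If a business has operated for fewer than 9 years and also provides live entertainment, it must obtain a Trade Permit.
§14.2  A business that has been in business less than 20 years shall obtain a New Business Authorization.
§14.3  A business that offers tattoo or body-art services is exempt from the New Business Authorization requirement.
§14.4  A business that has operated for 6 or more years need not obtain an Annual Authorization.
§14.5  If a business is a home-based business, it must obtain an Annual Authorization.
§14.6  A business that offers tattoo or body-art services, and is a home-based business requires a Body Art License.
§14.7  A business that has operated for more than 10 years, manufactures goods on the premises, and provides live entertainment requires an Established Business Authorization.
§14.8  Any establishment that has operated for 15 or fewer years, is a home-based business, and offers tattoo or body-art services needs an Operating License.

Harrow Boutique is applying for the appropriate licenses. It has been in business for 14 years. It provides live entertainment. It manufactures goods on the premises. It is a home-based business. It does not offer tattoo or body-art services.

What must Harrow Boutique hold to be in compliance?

Established Business Authorization, New Business Authorization

§14.1 years in business 14 ≥ 9; provides live entertainment → Trade Permit not required.
§14.2 years in business 14 < 20 → New Business Authorization required.
§14.3 does not offer tattoo or body-art services → New Business Authorization exemption does not apply.
§14.4 years in business 14 ≥ 6 → exempt from Annual Authorization.
§14.5 is a home-based business → Annual Authorization required.
§14.6 does not offer tattoo or body-art services; is a home-based business → Body Art License not required.
§14.7 years in business 14 > 10; manufactures goods on the premises; provides live entertainment → Established Business Authorization required.
§14.8 years in business 14 ≤ 15; is a home-based business; does not offer tattoo or body-art services → Operating License not required.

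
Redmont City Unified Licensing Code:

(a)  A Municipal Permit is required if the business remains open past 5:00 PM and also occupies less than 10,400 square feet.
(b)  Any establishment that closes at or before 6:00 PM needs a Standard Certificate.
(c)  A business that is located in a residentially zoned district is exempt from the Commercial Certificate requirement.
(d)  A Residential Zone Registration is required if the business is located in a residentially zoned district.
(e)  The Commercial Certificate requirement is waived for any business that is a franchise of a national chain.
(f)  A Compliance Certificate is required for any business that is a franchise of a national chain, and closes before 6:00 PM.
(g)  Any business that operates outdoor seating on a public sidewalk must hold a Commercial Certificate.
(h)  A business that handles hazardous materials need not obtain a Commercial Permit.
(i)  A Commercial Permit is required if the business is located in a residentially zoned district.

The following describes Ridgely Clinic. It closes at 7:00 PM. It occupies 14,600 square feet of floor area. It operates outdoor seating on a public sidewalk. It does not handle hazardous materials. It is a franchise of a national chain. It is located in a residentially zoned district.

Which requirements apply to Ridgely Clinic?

Commercial Permit, Residential Zone Registration

(a) closes 7:00 PM, after 5:00 PM; floor area 14,600 square feet ≥ 10,400 square feet → Municipal Permit not required.
(b) closes 7:00 PM, after 6:00 PM → Standard Certificate not required.
(c) is located in a residentially zoned district → exempt from Commercial Certificate.
(d) is located in a residentially zoned district → Residential Zone Registration required.
(e) is a franchise of a national chain → exempt from Commercial Certificate.
(f) is a franchise of a national chain; closes 7:00 PM, after 6:00 PM → Compliance Certificate not required.
(g) operates outdoor seating on a public sidewalk → Commercial Certificate required.
(h) does not handle hazardous materials → Commercial Permit exemption does not apply.
(i) is located in a residentially zoned district → Commercial Permit required.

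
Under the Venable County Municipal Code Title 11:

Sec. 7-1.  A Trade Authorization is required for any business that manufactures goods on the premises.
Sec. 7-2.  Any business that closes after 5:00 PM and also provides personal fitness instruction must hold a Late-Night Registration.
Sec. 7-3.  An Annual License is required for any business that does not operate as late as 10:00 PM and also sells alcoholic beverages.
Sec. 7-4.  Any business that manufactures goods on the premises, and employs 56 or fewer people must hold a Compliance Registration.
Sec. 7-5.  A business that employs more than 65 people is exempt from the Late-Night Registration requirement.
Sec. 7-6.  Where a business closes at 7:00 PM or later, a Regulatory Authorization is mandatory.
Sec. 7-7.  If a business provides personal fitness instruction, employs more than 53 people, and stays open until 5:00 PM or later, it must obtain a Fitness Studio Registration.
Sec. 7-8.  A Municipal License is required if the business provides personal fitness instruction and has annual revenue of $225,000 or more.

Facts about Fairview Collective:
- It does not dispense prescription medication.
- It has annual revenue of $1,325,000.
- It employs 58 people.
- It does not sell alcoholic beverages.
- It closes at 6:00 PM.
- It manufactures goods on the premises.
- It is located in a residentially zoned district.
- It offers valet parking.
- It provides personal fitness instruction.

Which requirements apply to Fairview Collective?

Sec. 7-1. manufactures goods on the premises → Trade Authorization required.
Sec. 7-2. closes 6:00 PM, after 5:00 PM; provides personal fitness instruction → Late-Night Registration required.
Sec. 7-3. closes 6:00 PM, at/before 10:00 PM; does not sell alcoholic beverages → Annual License not required.
Sec. 7-4. manufactures goods on the premises; employees 58 > 56 → Compliance Registration not required.
Sec. 7-5. employees 58 ≤ 65 → Late-Night Registration exemption does not apply.
Sec. 7-6. closes 6:00 PM, at/before 7:00 PM → Regulatory Authorization not required.
Sec. 7-7. provides personal fitness instruction; employees 58 > 53; closes 6:00 PM, after 5:00 PM → Fitness Studio Registration required.
Sec. 7-8. provides personal fitness instruction; revenue $1,325,000 ≥ $225,000 → Municipal License required.

Fitness Studio Registration, Late-Night Registration, Municipal License, Trade Authorization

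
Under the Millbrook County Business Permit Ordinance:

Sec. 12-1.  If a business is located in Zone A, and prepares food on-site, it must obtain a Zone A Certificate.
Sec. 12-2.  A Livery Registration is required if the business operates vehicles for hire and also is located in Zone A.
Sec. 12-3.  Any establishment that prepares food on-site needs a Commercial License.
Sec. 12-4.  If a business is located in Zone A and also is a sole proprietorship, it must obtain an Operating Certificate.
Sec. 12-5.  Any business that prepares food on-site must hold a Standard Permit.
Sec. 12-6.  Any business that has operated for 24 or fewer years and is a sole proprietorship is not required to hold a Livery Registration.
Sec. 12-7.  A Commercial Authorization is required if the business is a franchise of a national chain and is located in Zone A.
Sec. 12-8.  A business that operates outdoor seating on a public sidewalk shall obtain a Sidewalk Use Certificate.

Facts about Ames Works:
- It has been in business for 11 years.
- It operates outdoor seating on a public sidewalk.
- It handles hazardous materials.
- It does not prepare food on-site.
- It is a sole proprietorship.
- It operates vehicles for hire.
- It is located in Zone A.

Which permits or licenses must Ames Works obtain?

Operating Certificate, Sidewalk Use Certificate

Sec. 12-1. is located in Zone A; does not prepare food on-site → Zone A Certificate not required.
Sec. 12-2. operates vehicles for hire; is located in Zone A → Livery Registration required.
Sec. 12-3. does not prepare food on-site → Commercial License not required.
Sec. 12-4. is located in Zone A; is a sole proprietorship → Operating Certificate required.
Sec. 12-5. does not prepare food on-site → Standard Permit not required.
Sec. 12-6. years in business 11 ≤ 24; is a sole proprietorship → exempt from Livery Registration.
Sec. 12-7. is a sole proprietorship (not: is a franchise of a national chain); is located in Zone A → Commercial Authorization not required.
Sec. 12-8. operates outdoor seating on a public sidewalk → Sidewalk Use Certificate required.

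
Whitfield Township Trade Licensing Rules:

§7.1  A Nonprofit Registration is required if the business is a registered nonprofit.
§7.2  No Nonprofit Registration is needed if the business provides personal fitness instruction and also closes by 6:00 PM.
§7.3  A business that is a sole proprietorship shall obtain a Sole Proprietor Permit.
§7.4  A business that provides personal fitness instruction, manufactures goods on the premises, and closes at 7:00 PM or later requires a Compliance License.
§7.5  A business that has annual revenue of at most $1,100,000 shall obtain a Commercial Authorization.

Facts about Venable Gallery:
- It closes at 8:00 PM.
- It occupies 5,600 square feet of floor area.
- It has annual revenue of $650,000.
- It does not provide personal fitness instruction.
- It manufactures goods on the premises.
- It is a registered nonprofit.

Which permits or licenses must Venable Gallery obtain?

§7.1 is a registered nonprofit → Nonprofit Registration required.
§7.2 does not provide personal fitness instruction; closes 8:00 PM, after 6:00 PM → Nonprofit Registration exemption does not apply.
§7.3 is a registered nonprofit (not: is a sole proprietorship) → Sole Proprietor Permit not required.
§7.4 does not provide personal fitness instruction; manufactures goods on the premises; closes 8:00 PM, after 7:00 PM → Compliance License not required.
§7.5 revenue $650,000 ≤ $1,100,000 → Commercial Authorization required.

Commercial Authorization, Nonprofit Registration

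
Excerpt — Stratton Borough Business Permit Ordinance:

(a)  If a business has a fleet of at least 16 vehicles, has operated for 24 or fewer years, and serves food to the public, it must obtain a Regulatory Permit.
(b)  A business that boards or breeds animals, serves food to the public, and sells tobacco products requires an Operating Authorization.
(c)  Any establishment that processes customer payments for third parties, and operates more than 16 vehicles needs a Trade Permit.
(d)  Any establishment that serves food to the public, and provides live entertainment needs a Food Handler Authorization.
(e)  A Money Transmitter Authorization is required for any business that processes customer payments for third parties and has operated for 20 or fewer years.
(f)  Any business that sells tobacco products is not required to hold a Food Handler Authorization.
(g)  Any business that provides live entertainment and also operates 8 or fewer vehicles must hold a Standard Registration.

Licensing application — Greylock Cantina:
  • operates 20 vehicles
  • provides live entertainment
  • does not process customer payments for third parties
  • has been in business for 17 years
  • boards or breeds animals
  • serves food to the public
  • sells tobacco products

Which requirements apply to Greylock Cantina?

Operating Authorization, Regulatory Permit

(a) vehicles 20 ≥ 16; years in business 17 ≤ 24; serves food to the public → Regulatory Permit required.
(b) boards or breeds animals; serves food to the public; sells tobacco products → Operating Authorization required.
(c) does not process customer payments for third parties; vehicles 20 > 16 → Trade Permit not required.
(d) serves food to the public; provides live entertainment → Food Handler Authorization required.
(e) does not process customer payments for third parties; years in business 17 ≤ 20 → Money Transmitter Authorization not required.
(f) sells tobacco products → exempt from Food Handler Authorization.
(g) provides live entertainment; vehicles 20 > 8 → Standard Registration not required.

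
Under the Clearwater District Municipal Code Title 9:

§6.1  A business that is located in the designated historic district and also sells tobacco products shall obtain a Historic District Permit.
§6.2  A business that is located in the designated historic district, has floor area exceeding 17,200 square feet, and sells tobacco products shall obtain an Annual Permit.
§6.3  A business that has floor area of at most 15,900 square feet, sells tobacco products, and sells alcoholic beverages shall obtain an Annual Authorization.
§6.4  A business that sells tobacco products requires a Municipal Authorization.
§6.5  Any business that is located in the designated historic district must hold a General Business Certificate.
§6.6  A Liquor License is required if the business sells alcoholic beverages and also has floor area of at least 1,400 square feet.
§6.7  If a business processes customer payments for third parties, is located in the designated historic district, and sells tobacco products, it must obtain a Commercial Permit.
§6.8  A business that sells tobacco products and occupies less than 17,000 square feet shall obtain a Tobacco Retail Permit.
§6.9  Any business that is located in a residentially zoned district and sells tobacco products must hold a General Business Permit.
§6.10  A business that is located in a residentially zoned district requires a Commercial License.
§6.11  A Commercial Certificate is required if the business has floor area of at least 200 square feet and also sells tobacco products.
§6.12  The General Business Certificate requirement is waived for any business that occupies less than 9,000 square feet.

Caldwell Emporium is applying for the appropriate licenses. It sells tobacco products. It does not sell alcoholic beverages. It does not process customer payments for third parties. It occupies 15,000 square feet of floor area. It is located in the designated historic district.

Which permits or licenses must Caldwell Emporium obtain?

§6.1 is located in the designated historic district; sells tobacco products → Historic District Permit required.
§6.2 is located in the designated historic district; floor area 15,000 square feet ≤ 17,200 square feet; sells tobacco products → Annual Permit not required.
§6.3 floor area 15,000 square feet ≤ 15,900 square feet; sells tobacco products; does not sell alcoholic beverages → Annual Authorization not required.
§6.4 sells tobacco products → Municipal Authorization required.
§6.5 is located in the designated historic district → General Business Certificate required.
§6.6 does not sell alcoholic beverages; floor area 15,000 square feet ≥ 1,400 square feet → Liquor License not required.
§6.7 does not process customer payments for third parties; is located in the designated historic district; sells tobacco products → Commercial Permit not required.
§6.8 sells tobacco products; floor area 15,000 square feet < 17,000 square feet → Tobacco Retail Permit required.
§6.9 is located in the designated historic district (not: is located in a residentially zoned district); sells tobacco products → General Business Permit not required.
§6.10 is located in the designated historic district (not: is located in a residentially zoned district) → Commercial License not required.
§6.11 floor area 15,000 square feet ≥ 200 square feet; sells tobacco products → Commercial Certificate required.
§6.12 floor area 15,000 square feet ≥ 9,000 square feet → General Business Certificate exemption does not apply.

Commercial Certificate, General Business Certificate, Historic District Permit, Municipal Authorization, Tobacco Retail Permit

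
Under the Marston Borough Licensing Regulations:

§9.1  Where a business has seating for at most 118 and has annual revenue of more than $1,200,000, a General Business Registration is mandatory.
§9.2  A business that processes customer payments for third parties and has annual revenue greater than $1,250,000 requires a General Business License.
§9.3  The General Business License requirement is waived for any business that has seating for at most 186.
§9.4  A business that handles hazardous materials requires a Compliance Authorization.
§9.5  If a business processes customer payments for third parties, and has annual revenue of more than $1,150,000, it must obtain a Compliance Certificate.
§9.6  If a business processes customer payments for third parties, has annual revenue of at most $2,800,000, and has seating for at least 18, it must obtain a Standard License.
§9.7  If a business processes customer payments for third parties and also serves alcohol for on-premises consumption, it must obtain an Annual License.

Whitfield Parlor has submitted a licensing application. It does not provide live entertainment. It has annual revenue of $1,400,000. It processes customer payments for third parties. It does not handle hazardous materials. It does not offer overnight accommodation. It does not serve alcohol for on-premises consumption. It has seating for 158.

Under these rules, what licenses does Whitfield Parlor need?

§9.1 seating 158 > 118; revenue $1,400,000 > $1,200,000 → General Business Registration not required.
§9.2 processes customer payments for third parties; revenue $1,400,000 > $1,250,000 → General Business License required.
§9.3 seating 158 ≤ 186 → exempt from General Business License.
§9.4 does not handle hazardous materials → Compliance Authorization not required.
§9.5 processes customer payments for third parties; revenue $1,400,000 > $1,150,000 → Compliance Certificate required.
§9.6 processes customer payments for third parties; revenue $1,400,000 ≤ $2,800,000; seating 158 ≥ 18 → Standard License required.
§9.7 processes customer payments for third parties; does not serve alcohol for on-premises consumption → Annual License not required.

Compliance Certificate, Standard License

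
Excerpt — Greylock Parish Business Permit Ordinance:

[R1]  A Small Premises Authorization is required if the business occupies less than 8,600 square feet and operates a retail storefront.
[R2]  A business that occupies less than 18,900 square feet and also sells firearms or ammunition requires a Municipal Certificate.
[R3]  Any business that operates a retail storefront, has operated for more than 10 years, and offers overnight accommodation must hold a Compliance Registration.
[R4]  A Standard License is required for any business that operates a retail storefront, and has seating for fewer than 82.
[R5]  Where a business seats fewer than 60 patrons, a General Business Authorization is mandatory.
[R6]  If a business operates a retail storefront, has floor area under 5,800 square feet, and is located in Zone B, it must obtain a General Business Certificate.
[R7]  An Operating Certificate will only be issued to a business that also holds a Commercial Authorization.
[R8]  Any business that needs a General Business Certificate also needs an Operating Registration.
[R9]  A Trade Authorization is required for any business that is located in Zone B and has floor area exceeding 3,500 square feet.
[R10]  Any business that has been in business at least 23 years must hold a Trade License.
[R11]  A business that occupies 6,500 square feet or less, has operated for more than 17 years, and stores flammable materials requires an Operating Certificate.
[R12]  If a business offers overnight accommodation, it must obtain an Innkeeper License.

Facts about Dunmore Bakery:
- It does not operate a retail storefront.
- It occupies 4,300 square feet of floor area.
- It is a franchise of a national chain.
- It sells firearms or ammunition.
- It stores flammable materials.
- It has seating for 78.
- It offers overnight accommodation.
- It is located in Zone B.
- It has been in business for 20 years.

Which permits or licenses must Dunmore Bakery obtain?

[R1] floor area 4,300 square feet < 8,600 square feet; does not operate a retail storefront → Small Premises Authorization not required.
[R2] floor area 4,300 square feet < 18,900 square feet; sells firearms or ammunition → Municipal Certificate required.
[R3] does not operate a retail storefront; years in business 20 > 10; offers overnight accommodation → Compliance Registration not required.
[R4] does not operate a retail storefront; seating 78 < 82 → Standard License not required.
[R5] seating 78 ≥ 60 → General Business Authorization not required.
[R6] does not operate a retail storefront; floor area 4,300 square feet < 5,800 square feet; is located in Zone B → General Business Certificate not required.
[R7] Operating Certificate is required → Commercial Authorization also required.
[R8] General Business Certificate is not required → no effect.
[R9] is located in Zone B; floor area 4,300 square feet > 3,500 square feet → Trade Authorization required.
[R10] years in business 20 < 23 → Trade License not required.
[R11] floor area 4,300 square feet ≤ 6,500 square feet; years in business 20 > 17; stores flammable materials → Operating Certificate required.
[R12] offers overnight accommodation → Innkeeper License required.

Commercial Authorization, Innkeeper License, Municipal Certificate, Operating Certificate, Trade Authorization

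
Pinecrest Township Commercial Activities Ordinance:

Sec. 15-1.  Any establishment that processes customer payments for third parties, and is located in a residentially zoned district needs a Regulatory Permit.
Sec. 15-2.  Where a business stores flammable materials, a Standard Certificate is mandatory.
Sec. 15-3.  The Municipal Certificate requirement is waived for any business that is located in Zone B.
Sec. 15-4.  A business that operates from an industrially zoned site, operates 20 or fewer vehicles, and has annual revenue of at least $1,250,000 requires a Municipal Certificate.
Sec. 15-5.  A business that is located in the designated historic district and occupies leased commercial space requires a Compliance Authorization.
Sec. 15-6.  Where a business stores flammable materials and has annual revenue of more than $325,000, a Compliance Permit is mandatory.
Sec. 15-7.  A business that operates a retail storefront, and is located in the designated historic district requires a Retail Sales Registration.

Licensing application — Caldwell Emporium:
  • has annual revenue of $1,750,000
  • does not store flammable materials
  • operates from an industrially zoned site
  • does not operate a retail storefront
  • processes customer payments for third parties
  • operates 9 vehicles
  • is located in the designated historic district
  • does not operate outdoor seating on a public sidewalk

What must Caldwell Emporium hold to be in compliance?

Municipal Certificate

Sec. 15-1. processes customer payments for third parties; is located in the designated historic district (not: is located in a residentially zoned district) → Regulatory Permit not required.
Sec. 15-2. does not store flammable materials → Standard Certificate not required.
Sec. 15-3. is located in the designated historic district (not: is located in Zone B) → Municipal Certificate exemption does not apply.
Sec. 15-4. operates from an industrially zoned site; vehicles 9 ≤ 20; revenue $1,750,000 ≥ $1,250,000 → Municipal Certificate required.
Sec. 15-5. is located in the designated historic district; operates from an industrially zoned site (not: occupies leased commercial space) → Compliance Authorization not required.
Sec. 15-6. does not store flammable materials; revenue $1,750,000 > $325,000 → Compliance Permit not required.
Sec. 15-7. does not operate a retail storefront; is located in the designated historic district → Retail Sales Registration not required.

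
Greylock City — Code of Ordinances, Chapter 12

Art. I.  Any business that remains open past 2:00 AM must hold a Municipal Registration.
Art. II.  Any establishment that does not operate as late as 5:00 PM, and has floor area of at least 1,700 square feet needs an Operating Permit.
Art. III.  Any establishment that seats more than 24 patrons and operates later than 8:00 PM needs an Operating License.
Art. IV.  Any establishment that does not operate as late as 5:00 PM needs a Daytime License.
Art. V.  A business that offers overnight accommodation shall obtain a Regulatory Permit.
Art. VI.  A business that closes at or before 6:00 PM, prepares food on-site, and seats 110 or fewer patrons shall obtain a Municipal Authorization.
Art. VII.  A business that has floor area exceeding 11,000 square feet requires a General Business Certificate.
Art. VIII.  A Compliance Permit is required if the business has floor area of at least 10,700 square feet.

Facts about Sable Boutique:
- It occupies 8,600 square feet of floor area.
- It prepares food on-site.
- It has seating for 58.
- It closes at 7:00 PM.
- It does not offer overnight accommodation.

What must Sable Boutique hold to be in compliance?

None

Art. I. closes 7:00 PM, at/before 2:00 AM → Municipal Registration not required.
Art. II. closes 7:00 PM, after 5:00 PM; floor area 8,600 square feet ≥ 1,700 square feet → Operating Permit not required.
Art. III. seating 58 > 24; closes 7:00 PM, at/before 8:00 PM → Operating License not required.
Art. IV. closes 7:00 PM, after 5:00 PM → Daytime License not required.
Art. V. does not offer overnight accommodation → Regulatory Permit not required.
Art. VI. closes 7:00 PM, after 6:00 PM; prepares food on-site; seating 58 ≤ 110 → Municipal Authorization not required.
Art. VII. floor area 8,600 square feet ≤ 11,000 square feet → General Business Certificate not required.
Art. VIII. floor area 8,600 square feet < 10,700 square feet → Compliance Permit not required.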